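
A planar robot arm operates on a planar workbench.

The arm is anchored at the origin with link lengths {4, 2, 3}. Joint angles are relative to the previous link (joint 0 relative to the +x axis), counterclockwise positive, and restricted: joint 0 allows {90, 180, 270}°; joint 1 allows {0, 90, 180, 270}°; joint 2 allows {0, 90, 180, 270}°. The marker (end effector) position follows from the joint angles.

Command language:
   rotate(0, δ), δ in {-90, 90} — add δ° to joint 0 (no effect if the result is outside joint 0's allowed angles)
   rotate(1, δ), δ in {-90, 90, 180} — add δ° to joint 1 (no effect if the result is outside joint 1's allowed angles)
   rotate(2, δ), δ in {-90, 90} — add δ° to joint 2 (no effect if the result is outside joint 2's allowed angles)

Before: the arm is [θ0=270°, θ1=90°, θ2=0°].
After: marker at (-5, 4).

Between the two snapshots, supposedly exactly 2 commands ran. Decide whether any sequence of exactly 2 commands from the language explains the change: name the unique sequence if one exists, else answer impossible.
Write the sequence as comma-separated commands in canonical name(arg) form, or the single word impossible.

begin: [θ0=270°, θ1=90°, θ2=0°]
1. rotate(0, -90) → [θ0=180°, θ1=90°, θ2=0°]
2. rotate(0, -90) → [θ0=90°, θ1=90°, θ2=0°]
no other 2-command option fits: unique.

rotate(0, -90), rotate(0, -90)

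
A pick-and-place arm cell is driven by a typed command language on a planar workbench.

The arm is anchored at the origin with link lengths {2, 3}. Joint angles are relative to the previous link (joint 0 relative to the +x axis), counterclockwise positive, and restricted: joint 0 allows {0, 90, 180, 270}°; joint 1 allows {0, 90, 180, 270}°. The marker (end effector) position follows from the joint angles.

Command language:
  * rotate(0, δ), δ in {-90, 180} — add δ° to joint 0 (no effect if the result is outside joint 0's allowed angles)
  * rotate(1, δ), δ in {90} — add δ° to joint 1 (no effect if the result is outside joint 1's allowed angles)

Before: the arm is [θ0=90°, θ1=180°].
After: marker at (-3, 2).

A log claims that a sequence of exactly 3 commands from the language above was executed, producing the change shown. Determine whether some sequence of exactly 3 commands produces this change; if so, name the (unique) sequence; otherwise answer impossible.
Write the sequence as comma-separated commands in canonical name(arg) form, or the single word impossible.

rotate(1, 90), rotate(1, 90), rotate(1, 90)

start: [θ0=90°, θ1=180°]
1. rotate(1, 90) → [θ0=90°, θ1=270°]
2. rotate(1, 90) → [θ0=90°, θ1=0°]
3. rotate(1, 90) → [θ0=90°, θ1=90°]
no rival 3-sequence matches.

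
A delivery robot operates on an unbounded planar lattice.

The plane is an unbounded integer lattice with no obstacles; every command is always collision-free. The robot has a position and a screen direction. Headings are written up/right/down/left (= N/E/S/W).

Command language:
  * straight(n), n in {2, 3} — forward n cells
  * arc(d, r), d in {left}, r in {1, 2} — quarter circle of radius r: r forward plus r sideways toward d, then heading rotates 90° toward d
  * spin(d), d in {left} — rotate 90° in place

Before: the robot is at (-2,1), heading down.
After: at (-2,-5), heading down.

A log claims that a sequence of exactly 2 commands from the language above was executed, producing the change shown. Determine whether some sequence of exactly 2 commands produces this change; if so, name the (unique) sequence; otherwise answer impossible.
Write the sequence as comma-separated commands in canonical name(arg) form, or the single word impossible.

key: still facing S at the end — nothing in the sequence rotates
from: at (-2,1), heading down
step 1 (straight(3)): at (-2,-2), heading down
step 2 (straight(3)): at (-2,-5), heading down
uniquely the one of 25 2-step routes that fits.

straight(3), straight(3)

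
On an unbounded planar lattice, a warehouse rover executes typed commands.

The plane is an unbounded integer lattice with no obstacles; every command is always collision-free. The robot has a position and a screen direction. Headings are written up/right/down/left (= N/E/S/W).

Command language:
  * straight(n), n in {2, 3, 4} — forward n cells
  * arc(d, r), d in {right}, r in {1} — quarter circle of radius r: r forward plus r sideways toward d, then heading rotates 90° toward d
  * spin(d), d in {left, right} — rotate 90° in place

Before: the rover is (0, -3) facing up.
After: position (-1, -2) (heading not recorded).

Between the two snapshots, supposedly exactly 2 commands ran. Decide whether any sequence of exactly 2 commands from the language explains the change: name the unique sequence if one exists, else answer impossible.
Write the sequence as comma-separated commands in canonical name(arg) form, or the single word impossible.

key: order matters: swapping spin(left) and arc(right, 1) lands elsewhere
begin: (0, -3) facing up
[1] after spin(left): (0, -3) facing left
[2] after arc(right, 1): (-1, -2) facing up
all 36 alternatives checked — unique.

spin(left), arc(right, 1)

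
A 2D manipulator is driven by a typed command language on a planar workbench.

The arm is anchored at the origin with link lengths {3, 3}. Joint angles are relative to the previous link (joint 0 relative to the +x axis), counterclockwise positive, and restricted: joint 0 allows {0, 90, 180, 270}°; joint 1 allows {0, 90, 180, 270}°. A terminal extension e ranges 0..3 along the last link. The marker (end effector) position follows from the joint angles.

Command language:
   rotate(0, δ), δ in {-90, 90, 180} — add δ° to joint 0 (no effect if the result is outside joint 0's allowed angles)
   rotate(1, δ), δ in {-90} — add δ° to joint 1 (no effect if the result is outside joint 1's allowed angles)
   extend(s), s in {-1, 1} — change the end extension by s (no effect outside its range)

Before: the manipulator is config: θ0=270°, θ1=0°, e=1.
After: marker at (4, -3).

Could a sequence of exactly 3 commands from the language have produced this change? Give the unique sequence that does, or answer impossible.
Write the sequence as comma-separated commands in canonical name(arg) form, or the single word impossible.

initial: config: θ0=270°, θ1=0°, e=1
[1] after rotate(1, -90): config: θ0=270°, θ1=270°, e=1
[2] after rotate(1, -90): config: θ0=270°, θ1=180°, e=1
[3] after rotate(1, -90): config: θ0=270°, θ1=90°, e=1
no other 3-command option fits: unique.

rotate(1, -90), rotate(1, -90), rotate(1, -90)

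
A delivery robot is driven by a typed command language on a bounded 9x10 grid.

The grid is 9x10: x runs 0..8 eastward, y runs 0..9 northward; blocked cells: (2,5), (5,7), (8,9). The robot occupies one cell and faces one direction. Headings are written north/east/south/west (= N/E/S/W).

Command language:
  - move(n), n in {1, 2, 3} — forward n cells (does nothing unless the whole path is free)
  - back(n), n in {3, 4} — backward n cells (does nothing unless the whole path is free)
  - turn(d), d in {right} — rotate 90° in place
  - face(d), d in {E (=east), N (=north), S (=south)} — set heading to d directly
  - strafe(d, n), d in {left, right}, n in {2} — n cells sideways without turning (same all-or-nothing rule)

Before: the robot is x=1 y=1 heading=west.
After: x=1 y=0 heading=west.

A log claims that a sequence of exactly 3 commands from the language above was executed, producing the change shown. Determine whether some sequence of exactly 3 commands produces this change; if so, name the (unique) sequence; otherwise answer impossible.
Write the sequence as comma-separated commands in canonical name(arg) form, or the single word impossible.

key: running turn(right) before face(S) would end elsewhere — order is forced
from: x=1 y=1 heading=west
1. face(S) → x=1 y=1 heading=south
2. move(1) → x=1 y=0 heading=south
3. turn(right) → x=1 y=0 heading=west
no other 3-command option fits: unique.

face(S), move(1), turn(right)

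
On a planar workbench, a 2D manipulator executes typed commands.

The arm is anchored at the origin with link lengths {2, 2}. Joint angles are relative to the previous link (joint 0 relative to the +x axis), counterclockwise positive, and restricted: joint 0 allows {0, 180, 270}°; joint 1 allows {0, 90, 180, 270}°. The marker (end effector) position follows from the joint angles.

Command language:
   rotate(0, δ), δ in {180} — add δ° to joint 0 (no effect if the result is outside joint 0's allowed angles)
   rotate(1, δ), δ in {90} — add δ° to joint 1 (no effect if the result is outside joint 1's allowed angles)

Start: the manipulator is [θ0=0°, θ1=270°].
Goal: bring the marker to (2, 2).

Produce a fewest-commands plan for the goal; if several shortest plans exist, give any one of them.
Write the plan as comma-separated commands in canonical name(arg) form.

t0: [θ0=0°, θ1=270°]
t=1 rotate(1, 90) ⇒ [θ0=0°, θ1=0°]
t=2 rotate(1, 90) ⇒ [θ0=0°, θ1=90°]
shorter routes all fall short; 2 is best.

rotate(1, 90), rotate(1, 90)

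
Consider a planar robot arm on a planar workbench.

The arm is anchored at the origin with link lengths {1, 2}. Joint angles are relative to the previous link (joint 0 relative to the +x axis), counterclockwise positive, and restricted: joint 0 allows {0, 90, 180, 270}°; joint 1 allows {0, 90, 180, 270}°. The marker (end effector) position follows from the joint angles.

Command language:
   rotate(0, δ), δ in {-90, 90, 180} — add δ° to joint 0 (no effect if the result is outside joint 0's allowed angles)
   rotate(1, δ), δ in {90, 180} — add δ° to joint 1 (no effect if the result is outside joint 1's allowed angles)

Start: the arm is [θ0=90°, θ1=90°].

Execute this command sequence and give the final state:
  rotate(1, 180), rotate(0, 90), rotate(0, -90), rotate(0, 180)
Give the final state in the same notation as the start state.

[θ0=270°, θ1=270°]

from: [θ0=90°, θ1=90°]
step 1 (rotate(1, 180)): [θ0=90°, θ1=270°]
step 2 (rotate(0, 90)): [θ0=180°, θ1=270°]
step 3 (rotate(0, -90)): [θ0=90°, θ1=270°]
step 4 (rotate(0, 180)): [θ0=270°, θ1=270°]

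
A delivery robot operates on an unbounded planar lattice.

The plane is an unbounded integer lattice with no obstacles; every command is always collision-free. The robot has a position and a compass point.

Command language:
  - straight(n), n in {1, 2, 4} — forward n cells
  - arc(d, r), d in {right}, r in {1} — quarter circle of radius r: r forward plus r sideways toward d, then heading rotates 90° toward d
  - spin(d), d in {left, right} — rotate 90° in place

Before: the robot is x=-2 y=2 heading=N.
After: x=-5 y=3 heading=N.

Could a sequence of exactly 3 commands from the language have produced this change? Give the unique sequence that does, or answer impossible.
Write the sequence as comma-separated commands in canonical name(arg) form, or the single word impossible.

key: running arc(right, 1) before spin(left) would end elsewhere — order is forced
from: x=-2 y=2 heading=N
t=1 spin(left) ⇒ x=-2 y=2 heading=W
t=2 straight(2) ⇒ x=-4 y=2 heading=W
t=3 arc(right, 1) ⇒ x=-5 y=3 heading=N
no other 3-command option fits: unique.

spin(left), straight(2), arc(right, 1)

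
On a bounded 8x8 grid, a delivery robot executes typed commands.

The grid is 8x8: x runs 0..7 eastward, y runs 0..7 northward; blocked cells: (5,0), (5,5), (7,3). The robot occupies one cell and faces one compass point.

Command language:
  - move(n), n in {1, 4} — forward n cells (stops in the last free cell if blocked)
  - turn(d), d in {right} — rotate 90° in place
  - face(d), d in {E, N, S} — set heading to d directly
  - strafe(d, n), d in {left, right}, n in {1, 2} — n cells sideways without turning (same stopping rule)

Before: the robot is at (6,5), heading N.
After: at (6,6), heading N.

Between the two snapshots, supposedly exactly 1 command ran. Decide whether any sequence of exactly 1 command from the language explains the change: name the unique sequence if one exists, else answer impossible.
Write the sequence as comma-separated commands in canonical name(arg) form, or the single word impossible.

key: still facing N — the one step turns nothing
begin: at (6,5), heading N
t=1 move(1) ⇒ at (6,6), heading N
no rival 1-sequence matches.

move(1)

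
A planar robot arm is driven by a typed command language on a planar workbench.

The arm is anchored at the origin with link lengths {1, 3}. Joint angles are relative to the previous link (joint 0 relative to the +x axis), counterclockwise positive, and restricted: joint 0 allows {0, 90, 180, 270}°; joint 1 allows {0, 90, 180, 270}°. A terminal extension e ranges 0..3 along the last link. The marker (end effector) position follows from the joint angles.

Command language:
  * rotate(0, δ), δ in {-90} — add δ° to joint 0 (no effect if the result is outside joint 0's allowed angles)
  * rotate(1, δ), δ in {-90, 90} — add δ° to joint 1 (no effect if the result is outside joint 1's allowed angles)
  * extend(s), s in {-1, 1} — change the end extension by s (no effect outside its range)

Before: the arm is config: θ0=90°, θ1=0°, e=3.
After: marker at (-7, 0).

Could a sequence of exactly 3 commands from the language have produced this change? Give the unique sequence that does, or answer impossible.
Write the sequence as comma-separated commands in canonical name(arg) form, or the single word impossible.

initial: config: θ0=90°, θ1=0°, e=3
1. rotate(0, -90) → config: θ0=0°, θ1=0°, e=3
2. rotate(0, -90) → config: θ0=270°, θ1=0°, e=3
3. rotate(0, -90) → config: θ0=180°, θ1=0°, e=3
no rival 3-sequence matches.

rotate(0, -90), rotate(0, -90), rotate(0, -90)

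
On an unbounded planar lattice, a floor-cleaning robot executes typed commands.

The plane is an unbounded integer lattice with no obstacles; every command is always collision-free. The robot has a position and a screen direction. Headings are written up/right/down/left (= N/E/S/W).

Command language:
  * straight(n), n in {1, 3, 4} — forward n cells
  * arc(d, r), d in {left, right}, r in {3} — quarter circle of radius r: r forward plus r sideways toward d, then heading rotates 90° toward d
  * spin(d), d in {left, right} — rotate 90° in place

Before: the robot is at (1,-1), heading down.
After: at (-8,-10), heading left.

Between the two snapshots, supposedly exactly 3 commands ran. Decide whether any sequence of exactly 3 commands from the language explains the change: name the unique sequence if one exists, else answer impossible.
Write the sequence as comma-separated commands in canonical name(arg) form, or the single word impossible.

key: cell and facing (now W) both changed — the 3 commands mix motion and turning
t0: at (1,-1), heading down
[1] after arc(right, 3): at (-2,-4), heading left
[2] after arc(left, 3): at (-5,-7), heading down
[3] after arc(right, 3): at (-8,-10), heading left
all 343 alternatives checked — unique.

arc(right, 3), arc(left, 3), arc(right, 3)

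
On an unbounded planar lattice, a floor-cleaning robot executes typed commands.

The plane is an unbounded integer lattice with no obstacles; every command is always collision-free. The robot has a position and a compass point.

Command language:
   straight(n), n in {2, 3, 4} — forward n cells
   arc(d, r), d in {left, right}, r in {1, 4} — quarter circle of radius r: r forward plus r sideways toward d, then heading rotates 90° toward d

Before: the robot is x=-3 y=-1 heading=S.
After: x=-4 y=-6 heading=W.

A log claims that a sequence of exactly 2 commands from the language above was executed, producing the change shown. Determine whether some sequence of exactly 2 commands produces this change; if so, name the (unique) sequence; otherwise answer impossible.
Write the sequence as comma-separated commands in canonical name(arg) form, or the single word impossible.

straight(4), arc(right, 1)

key: running arc(right, 1) before straight(4) would end elsewhere — order is forced
begin: x=-3 y=-1 heading=S
step 1 (straight(4)): x=-3 y=-5 heading=S
step 2 (arc(right, 1)): x=-4 y=-6 heading=W
uniquely the one of 49 2-step routes that fits.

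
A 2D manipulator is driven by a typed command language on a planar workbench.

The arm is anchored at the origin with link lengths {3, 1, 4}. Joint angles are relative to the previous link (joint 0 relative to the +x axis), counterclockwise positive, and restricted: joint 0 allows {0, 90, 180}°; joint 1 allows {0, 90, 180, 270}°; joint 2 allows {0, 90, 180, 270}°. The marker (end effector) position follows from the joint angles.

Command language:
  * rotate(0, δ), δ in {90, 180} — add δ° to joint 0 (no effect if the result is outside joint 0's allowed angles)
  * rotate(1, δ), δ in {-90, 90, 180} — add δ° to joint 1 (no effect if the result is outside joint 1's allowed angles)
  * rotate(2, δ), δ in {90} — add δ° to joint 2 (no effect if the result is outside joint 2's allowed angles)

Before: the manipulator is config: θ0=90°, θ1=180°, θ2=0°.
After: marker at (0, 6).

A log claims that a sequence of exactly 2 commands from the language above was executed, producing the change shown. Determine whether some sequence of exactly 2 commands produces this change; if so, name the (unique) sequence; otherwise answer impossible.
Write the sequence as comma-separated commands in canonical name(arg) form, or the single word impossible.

from: config: θ0=90°, θ1=180°, θ2=0°
t=1 rotate(2, 90) ⇒ config: θ0=90°, θ1=180°, θ2=90°
t=2 rotate(2, 90) ⇒ config: θ0=90°, θ1=180°, θ2=180°
uniquely the one of 36 2-step routes that fits.

rotate(2, 90), rotate(2, 90)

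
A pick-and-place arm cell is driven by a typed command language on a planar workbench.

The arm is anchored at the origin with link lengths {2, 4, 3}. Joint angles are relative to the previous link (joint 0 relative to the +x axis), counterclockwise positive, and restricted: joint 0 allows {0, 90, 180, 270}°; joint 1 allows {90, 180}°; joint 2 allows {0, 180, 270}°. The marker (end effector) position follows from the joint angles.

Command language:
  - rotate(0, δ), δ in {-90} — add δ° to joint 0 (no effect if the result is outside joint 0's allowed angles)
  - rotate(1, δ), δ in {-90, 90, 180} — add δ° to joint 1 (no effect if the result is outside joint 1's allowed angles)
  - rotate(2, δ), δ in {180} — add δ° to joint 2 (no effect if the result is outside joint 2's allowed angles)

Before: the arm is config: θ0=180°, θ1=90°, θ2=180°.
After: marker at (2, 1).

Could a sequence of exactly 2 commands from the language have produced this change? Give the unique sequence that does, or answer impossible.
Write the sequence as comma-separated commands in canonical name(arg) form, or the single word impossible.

start: config: θ0=180°, θ1=90°, θ2=180°
1. rotate(0, -90) → config: θ0=90°, θ1=90°, θ2=180°
2. rotate(0, -90) → config: θ0=0°, θ1=90°, θ2=180°
all 25 alternatives checked — unique.

rotate(0, -90), rotate(0, -90)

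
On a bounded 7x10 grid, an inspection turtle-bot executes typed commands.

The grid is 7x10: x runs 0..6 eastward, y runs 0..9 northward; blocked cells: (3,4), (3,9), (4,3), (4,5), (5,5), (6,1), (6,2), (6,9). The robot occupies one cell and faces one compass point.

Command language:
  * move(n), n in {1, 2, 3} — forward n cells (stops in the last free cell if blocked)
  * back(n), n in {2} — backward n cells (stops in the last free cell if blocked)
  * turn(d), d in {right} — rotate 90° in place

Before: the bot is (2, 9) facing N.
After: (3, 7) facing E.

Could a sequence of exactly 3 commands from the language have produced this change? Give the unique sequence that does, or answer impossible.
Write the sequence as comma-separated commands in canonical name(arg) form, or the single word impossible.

back(2), turn(right), move(1)

key: running move(1) before back(2) would end elsewhere — order is forced
start: (2, 9) facing N
t=1 back(2) ⇒ (2, 7) facing N
t=2 turn(right) ⇒ (2, 7) facing E
t=3 move(1) ⇒ (3, 7) facing E
no rival 3-sequence matches.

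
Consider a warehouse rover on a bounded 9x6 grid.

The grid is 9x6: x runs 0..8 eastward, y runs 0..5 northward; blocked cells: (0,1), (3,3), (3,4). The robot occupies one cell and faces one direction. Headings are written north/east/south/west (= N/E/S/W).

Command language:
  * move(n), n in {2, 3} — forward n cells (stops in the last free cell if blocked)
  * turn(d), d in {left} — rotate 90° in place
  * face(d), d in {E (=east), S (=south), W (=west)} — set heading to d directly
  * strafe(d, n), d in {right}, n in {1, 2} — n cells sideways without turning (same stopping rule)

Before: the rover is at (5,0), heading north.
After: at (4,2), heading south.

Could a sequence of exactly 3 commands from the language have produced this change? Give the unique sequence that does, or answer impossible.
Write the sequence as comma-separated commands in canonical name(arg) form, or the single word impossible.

move(2), face(S), strafe(right, 1)

key: running strafe(right, 1) before move(2) would end elsewhere — order is forced
begin: at (5,0), heading north
[1] after move(2): at (5,2), heading north
[2] after face(S): at (5,2), heading south
[3] after strafe(right, 1): at (4,2), heading south
no rival 3-sequence matches.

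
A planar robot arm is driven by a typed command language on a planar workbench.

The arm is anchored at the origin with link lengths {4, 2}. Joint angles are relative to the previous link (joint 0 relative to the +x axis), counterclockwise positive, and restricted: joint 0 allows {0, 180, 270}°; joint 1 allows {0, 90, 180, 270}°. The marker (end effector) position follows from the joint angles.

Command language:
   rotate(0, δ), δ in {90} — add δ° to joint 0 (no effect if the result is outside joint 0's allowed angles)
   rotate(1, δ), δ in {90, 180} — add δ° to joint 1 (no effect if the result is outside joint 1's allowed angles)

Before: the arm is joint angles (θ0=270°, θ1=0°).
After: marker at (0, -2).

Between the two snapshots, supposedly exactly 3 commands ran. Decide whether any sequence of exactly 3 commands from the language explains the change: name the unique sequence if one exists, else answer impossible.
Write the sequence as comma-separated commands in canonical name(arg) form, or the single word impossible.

begin: joint angles (θ0=270°, θ1=0°)
[1] after rotate(1, 180): joint angles (θ0=270°, θ1=180°)
[2] after rotate(1, 180): joint angles (θ0=270°, θ1=0°)
[3] after rotate(1, 180): joint angles (θ0=270°, θ1=180°)
no other 3-command option fits: unique.

rotate(1, 180), rotate(1, 180), rotate(1, 180)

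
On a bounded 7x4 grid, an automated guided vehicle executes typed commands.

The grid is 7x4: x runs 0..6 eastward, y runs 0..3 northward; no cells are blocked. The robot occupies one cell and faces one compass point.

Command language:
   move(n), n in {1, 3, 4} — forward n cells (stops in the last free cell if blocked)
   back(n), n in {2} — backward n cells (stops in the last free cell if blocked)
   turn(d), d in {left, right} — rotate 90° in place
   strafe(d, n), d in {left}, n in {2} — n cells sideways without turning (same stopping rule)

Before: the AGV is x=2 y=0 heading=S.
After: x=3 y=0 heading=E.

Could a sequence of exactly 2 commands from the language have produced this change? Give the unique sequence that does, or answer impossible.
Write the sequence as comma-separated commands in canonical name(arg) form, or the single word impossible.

key: position moved to (3,0) AND the heading swung to E — translation plus rotation needed
t0: x=2 y=0 heading=S
t=1 turn(left) ⇒ x=2 y=0 heading=E
t=2 move(1) ⇒ x=3 y=0 heading=E
uniquely the one of 49 2-step routes that fits.

turn(left), move(1)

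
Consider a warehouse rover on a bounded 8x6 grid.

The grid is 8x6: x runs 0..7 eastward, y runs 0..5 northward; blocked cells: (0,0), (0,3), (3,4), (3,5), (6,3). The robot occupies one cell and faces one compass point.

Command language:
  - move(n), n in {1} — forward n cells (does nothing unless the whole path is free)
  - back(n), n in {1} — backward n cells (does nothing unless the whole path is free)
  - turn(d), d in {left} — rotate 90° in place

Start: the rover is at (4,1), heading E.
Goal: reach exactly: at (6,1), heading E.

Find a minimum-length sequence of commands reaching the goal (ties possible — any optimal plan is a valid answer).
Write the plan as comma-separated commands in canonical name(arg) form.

move(1), move(1)

start: at (4,1), heading E
[1] after move(1): at (5,1), heading E
[2] after move(1): at (6,1), heading E
shorter routes all fall short; 2 is best.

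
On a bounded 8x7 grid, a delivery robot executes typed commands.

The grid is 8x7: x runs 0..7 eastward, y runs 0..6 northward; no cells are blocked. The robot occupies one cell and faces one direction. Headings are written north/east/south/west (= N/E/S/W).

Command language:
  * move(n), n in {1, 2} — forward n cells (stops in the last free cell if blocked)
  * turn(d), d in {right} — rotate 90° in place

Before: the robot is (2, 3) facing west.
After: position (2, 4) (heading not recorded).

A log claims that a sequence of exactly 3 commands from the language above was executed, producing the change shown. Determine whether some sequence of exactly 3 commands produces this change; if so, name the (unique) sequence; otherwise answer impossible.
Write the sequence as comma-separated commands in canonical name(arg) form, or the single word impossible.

start: (2, 3) facing west
[1] after turn(right): (2, 3) facing north
[2] after move(1): (2, 4) facing north
[3] after turn(right): (2, 4) facing east
no other 3-command option fits: unique.

turn(right), move(1), turn(right)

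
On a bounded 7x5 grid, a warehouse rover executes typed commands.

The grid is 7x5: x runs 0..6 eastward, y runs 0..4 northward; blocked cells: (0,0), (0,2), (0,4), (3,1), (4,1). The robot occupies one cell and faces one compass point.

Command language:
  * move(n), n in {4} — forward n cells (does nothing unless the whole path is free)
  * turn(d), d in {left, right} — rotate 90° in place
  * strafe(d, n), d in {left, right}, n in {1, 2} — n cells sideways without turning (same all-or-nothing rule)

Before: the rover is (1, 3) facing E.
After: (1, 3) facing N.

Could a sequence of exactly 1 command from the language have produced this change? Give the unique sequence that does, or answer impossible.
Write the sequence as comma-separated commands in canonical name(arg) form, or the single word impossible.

key: (1,3) unchanged — the single command moves nothing
t0: (1, 3) facing E
[1] after turn(left): (1, 3) facing N
no other 1-command option fits: unique.

turn(left)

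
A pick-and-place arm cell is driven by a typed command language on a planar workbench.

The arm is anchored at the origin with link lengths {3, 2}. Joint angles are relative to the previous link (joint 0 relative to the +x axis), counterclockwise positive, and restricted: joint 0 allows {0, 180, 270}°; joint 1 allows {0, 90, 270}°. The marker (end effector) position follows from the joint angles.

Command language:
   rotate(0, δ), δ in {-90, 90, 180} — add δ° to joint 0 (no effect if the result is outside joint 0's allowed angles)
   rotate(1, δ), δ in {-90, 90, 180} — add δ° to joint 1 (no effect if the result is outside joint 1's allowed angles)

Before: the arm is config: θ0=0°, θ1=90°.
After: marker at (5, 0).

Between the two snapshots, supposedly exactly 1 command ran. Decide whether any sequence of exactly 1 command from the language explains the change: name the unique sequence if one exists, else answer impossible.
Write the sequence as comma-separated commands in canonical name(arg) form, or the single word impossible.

rotate(1, -90)

begin: config: θ0=0°, θ1=90°
step 1 (rotate(1, -90)): config: θ0=0°, θ1=0°
uniquely the one of 6 1-step routes that fits.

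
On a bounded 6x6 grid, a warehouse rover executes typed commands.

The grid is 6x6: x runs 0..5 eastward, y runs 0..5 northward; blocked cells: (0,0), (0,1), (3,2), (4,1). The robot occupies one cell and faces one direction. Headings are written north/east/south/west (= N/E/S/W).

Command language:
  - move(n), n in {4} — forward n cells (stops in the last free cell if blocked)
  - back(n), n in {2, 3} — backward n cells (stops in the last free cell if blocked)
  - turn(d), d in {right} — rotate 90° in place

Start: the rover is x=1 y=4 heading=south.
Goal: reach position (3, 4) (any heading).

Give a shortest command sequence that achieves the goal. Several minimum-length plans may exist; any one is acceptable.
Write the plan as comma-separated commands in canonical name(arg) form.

begin: x=1 y=4 heading=south
t=1 turn(right) ⇒ x=1 y=4 heading=west
t=2 back(2) ⇒ x=3 y=4 heading=west
minimal: 2 command(s), checked below 2.

turn(right), back(2)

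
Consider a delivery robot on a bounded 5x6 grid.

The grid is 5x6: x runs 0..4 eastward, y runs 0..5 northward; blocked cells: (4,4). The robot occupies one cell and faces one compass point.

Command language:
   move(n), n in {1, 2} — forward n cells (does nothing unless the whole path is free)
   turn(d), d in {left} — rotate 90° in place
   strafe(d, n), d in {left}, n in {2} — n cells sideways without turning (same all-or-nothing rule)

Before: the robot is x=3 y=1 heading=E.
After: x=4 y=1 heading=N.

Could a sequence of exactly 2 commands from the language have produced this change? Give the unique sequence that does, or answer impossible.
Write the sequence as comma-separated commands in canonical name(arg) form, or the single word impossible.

move(1), turn(left)

key: position moved to (4,1) AND the heading swung to N — translation plus rotation needed
initial: x=3 y=1 heading=E
1. move(1) → x=4 y=1 heading=E
2. turn(left) → x=4 y=1 heading=N
uniquely the one of 16 2-step routes that fits.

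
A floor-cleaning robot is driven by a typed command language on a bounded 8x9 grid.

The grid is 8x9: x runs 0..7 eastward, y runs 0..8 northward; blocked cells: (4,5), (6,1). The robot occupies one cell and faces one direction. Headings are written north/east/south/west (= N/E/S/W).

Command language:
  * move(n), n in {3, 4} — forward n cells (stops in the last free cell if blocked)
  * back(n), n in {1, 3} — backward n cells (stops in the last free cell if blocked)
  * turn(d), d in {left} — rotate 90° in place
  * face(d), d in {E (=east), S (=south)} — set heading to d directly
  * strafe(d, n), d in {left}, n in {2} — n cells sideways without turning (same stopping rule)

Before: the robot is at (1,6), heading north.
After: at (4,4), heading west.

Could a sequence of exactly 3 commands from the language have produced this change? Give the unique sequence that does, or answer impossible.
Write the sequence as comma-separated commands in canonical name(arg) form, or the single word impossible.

key: running back(3) before turn(left) would end elsewhere — order is forced
start: at (1,6), heading north
[1] after turn(left): at (1,6), heading west
[2] after strafe(left, 2): at (1,4), heading west
[3] after back(3): at (4,4), heading west
no other 3-command option fits: unique.

turn(left), strafe(left, 2), back(3)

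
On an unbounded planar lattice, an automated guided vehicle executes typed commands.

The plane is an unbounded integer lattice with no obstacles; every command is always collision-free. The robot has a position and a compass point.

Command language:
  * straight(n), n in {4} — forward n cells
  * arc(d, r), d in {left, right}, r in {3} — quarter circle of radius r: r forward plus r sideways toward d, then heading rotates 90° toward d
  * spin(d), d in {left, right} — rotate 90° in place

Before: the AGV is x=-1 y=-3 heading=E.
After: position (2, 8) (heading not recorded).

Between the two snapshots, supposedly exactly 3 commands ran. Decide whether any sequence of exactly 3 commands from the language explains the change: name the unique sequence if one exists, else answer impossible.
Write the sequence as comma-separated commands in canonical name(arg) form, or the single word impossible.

arc(left, 3), straight(4), straight(4)

key: order matters: swapping arc(left, 3) and straight(4) lands elsewhere
begin: x=-1 y=-3 heading=E
t=1 arc(left, 3) ⇒ x=2 y=0 heading=N
t=2 straight(4) ⇒ x=2 y=4 heading=N
t=3 straight(4) ⇒ x=2 y=8 heading=N
uniquely the one of 125 3-step routes that fits.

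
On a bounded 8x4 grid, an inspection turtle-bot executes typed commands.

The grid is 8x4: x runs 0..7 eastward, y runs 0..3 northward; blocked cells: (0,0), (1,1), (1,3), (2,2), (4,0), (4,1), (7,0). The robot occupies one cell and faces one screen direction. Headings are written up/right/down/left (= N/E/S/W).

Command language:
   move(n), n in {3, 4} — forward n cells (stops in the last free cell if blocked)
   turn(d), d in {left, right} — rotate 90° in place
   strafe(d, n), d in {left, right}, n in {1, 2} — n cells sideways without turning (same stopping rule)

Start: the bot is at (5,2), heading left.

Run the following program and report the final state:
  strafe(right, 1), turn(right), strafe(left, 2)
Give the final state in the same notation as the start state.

at (3,3), heading up

t0: at (5,2), heading left
t=1 strafe(right, 1) ⇒ at (5,3), heading left
t=2 turn(right) ⇒ at (5,3), heading up
t=3 strafe(left, 2) ⇒ at (3,3), heading up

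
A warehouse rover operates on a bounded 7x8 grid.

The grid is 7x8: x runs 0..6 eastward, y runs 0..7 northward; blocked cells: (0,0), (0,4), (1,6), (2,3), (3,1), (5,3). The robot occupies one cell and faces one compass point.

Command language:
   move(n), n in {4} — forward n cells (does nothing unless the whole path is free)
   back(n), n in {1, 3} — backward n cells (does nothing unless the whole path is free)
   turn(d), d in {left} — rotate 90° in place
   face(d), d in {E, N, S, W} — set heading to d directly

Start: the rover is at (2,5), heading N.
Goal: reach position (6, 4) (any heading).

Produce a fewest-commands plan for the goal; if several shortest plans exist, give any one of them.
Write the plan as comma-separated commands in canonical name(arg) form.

from: at (2,5), heading N
[1] after back(1): at (2,4), heading N
[2] after face(E): at (2,4), heading E
[3] after move(4): at (6,4), heading E
nothing shorter than 3 reaches the goal.

back(1), face(E), move(4)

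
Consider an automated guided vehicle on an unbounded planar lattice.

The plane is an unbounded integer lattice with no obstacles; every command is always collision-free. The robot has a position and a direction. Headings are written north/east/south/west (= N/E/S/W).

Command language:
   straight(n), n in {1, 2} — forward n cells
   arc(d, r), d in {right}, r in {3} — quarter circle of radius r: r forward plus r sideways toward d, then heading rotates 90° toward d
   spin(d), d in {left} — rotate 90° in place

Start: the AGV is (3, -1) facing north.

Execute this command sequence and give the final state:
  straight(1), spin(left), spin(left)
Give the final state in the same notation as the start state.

(3, 0) facing south

from: (3, -1) facing north
t=1 straight(1) ⇒ (3, 0) facing north
t=2 spin(left) ⇒ (3, 0) facing west
t=3 spin(left) ⇒ (3, 0) facing south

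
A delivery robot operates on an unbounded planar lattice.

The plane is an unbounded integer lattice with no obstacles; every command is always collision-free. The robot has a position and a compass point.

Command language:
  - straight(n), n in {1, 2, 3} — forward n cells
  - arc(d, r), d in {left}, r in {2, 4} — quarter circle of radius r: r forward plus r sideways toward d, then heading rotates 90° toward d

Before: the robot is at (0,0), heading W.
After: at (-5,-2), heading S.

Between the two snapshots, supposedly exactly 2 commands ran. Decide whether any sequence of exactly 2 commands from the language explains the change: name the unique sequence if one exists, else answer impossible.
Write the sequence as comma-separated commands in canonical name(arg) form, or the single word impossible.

straight(3), arc(left, 2)

key: cell and facing (now S) both changed — the 2 commands mix motion and turning
initial: at (0,0), heading W
t=1 straight(3) ⇒ at (-3,0), heading W
t=2 arc(left, 2) ⇒ at (-5,-2), heading S
all 25 alternatives checked — unique.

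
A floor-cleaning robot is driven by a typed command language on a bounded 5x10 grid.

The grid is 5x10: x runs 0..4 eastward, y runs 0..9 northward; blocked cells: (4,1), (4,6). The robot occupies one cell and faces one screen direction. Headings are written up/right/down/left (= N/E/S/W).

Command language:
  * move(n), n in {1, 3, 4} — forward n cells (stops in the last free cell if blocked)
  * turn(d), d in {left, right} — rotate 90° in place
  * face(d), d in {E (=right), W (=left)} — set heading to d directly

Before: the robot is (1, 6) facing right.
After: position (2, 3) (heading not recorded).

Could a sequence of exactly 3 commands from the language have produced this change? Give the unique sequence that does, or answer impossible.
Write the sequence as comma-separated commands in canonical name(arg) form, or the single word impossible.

key: running move(3) before move(1) would end elsewhere — order is forced
t0: (1, 6) facing right
1. move(1) → (2, 6) facing right
2. turn(right) → (2, 6) facing down
3. move(3) → (2, 3) facing down
no other 3-command option fits: unique.

move(1), turn(right), move(3)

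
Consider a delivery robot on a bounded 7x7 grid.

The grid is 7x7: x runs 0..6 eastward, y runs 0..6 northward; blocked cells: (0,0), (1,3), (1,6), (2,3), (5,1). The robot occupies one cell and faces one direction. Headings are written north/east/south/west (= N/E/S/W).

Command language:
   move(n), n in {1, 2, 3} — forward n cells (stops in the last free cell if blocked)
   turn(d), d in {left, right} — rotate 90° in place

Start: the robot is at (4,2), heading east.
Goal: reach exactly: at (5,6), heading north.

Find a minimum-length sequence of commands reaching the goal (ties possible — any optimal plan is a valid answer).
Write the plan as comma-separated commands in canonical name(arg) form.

move(1), turn(left), move(3), move(3)

t0: at (4,2), heading east
t=1 move(1) ⇒ at (5,2), heading east
t=2 turn(left) ⇒ at (5,2), heading north
t=3 move(3) ⇒ at (5,5), heading north
t=4 move(3) ⇒ at (5,6), heading north
nothing shorter than 4 reaches the goal.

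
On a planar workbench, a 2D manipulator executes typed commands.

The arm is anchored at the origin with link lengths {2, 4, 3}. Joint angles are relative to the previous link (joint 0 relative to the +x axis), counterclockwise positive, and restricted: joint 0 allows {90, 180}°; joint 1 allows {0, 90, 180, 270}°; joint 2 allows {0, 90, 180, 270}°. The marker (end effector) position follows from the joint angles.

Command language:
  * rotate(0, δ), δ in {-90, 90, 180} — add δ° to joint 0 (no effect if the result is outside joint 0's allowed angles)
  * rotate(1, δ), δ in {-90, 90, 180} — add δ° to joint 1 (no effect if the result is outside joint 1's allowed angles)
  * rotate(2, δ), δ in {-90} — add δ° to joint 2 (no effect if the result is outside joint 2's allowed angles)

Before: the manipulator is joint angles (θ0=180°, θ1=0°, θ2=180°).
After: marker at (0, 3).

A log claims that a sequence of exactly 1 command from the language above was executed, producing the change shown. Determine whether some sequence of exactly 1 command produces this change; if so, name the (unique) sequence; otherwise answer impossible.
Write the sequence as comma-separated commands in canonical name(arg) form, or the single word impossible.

rotate(0, -90)

begin: joint angles (θ0=180°, θ1=0°, θ2=180°)
1. rotate(0, -90) → joint angles (θ0=90°, θ1=0°, θ2=180°)
no rival 1-sequence matches.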